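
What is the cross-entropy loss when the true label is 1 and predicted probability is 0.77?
L = 0.2614

L = -1·log(0.77) - 0·log(0.23) = -log(0.77) = 0.2614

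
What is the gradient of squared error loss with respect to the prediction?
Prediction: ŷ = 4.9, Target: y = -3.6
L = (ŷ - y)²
∂L/∂ŷ = 17.0

∂L/∂ŷ = 2(ŷ - y) = 2(4.9 - -3.6) = 2(8.5) = 17.0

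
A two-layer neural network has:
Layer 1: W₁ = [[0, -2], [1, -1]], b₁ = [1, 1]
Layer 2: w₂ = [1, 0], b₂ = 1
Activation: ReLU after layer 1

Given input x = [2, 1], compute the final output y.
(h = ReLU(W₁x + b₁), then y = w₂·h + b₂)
y = 1

Layer 1 pre-activation: z₁ = [-1, 2]
After ReLU: h = [0, 2]
Layer 2 output: y = 1×0 + 0×2 + 1 = 1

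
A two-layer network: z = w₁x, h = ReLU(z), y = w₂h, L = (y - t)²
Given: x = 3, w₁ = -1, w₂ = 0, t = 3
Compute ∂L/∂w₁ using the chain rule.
∂L/∂w₁ = 0

Forward pass:
z = w₁x = -1×3 = -3
h = ReLU(-3) = 0
y = w₂h = 0×0 = 0

Backward pass:
∂L/∂y = 2(y - t) = 2(0 - 3) = -6
∂y/∂h = w₂ = 0
∂h/∂z = 0 (ReLU derivative)
∂z/∂w₁ = x = 3

∂L/∂w₁ = -6 × 0 × 0 × 3 = 0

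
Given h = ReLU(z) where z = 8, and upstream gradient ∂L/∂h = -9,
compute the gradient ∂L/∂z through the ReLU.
∂L/∂z = -9

h = ReLU(8) = 8
Since z > 0: ∂h/∂z = 1
∂L/∂z = ∂L/∂h · ∂h/∂z = -9 × 1 = -9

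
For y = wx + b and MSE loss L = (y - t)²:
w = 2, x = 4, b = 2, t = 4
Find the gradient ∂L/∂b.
∂L/∂b = 12

y = wx + b = (2)(4) + 2 = 10
∂L/∂y = 2(y - t) = 2(10 - 4) = 12
∂y/∂b = 1
∂L/∂b = ∂L/∂y · ∂y/∂b = 12 × 1 = 12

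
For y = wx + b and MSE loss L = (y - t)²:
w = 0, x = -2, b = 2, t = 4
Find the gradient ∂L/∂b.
∂L/∂b = -4

y = wx + b = (0)(-2) + 2 = 2
∂L/∂y = 2(y - t) = 2(2 - 4) = -4
∂y/∂b = 1
∂L/∂b = ∂L/∂y · ∂y/∂b = -4 × 1 = -4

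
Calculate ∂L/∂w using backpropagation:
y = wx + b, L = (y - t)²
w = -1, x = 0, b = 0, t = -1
∂L/∂w = 0

y = wx + b = (-1)(0) + 0 = 0
∂L/∂y = 2(y - t) = 2(0 - -1) = 2
∂y/∂w = x = 0
∂L/∂w = ∂L/∂y · ∂y/∂w = 2 × 0 = 0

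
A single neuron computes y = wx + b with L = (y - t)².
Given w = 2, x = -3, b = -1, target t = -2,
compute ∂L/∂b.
∂L/∂b = -10

y = wx + b = (2)(-3) + -1 = -7
∂L/∂y = 2(y - t) = 2(-7 - -2) = -10
∂y/∂b = 1
∂L/∂b = ∂L/∂y · ∂y/∂b = -10 × 1 = -10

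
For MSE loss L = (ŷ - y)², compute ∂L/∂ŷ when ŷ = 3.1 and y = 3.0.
∂L/∂ŷ = 0.2

∂L/∂ŷ = 2(ŷ - y) = 2(3.1 - 3.0) = 2(0.1) = 0.2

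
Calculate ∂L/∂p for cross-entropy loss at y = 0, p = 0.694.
∂L/∂p = 3.268

∂L/∂p = -y/p + (1-y)/(1-p) = 0 + 1/0.306 = 3.268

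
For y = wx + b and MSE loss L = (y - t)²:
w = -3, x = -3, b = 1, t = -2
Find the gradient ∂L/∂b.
∂L/∂b = 24

y = wx + b = (-3)(-3) + 1 = 10
∂L/∂y = 2(y - t) = 2(10 - -2) = 24
∂y/∂b = 1
∂L/∂b = ∂L/∂y · ∂y/∂b = 24 × 1 = 24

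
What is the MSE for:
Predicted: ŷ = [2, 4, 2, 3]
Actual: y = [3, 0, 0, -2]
MSE = 11.5

MSE = (1/4)((2-3)² + (4-0)² + (2-0)² + (3--2)²) = (1/4)(1 + 16 + 4 + 25) = 11.5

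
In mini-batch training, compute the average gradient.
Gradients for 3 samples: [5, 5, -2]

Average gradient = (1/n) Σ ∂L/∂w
Average gradient = 2.667

Average = (1/3)(5 + 5 + -2) = 8/3 = 2.667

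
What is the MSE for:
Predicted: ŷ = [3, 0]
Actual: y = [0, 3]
MSE = 9

MSE = (1/2)((3-0)² + (0-3)²) = (1/2)(9 + 9) = 9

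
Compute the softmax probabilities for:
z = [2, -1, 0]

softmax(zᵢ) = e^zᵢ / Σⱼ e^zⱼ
p = [0.8438, 0.042, 0.1142]

exp(z) = [7.389, 0.3679, 1]
Sum = 8.757
p = [0.8438, 0.042, 0.1142]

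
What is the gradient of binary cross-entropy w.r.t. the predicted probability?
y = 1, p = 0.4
∂L/∂p = -2.5

∂L/∂p = -y/p + (1-y)/(1-p) = -1/0.4 + 0 = -2.5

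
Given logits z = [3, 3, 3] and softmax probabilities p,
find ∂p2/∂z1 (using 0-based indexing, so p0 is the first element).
∂p2/∂z1 = -0.1111

p = softmax(z) = [0.3333, 0.3333, 0.3333]
p2 = 0.3333, p1 = 0.3333

∂p2/∂z1 = -p2 × p1 = -0.3333 × 0.3333 = -0.1111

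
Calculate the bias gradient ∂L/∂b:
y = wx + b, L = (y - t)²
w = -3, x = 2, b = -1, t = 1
∂L/∂b = -16

y = wx + b = (-3)(2) + -1 = -7
∂L/∂y = 2(y - t) = 2(-7 - 1) = -16
∂y/∂b = 1
∂L/∂b = ∂L/∂y · ∂y/∂b = -16 × 1 = -16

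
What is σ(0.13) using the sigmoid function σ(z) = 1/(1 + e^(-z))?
0.5325

sigmoid(0.13) = 1/(1 + e^(-0.13)) = 1/(1 + 0.8781) = 0.5325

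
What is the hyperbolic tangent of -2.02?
-0.9654

tanh(-2.02) = (e^(-2.02) - e^(2.02))/(e^(-2.02) + e^(2.02)) = -0.9654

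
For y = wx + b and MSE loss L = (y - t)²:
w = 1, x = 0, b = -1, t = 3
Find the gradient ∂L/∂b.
∂L/∂b = -8

y = wx + b = (1)(0) + -1 = -1
∂L/∂y = 2(y - t) = 2(-1 - 3) = -8
∂y/∂b = 1
∂L/∂b = ∂L/∂y · ∂y/∂b = -8 × 1 = -8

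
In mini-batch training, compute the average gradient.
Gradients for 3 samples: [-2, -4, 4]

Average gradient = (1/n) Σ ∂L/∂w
Average gradient = -0.6667

Average = (1/3)(-2 + -4 + 4) = -2/3 = -0.6667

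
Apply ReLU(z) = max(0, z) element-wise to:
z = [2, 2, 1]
h = [2, 2, 1]

ReLU applied element-wise: max(0,2)=2, max(0,2)=2, max(0,1)=1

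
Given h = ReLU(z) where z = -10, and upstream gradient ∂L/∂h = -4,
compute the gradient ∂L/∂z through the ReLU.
∂L/∂z = 0

h = ReLU(-10) = 0
Since z < 0: ∂h/∂z = 0
∂L/∂z = ∂L/∂h · ∂h/∂z = -4 × 0 = 0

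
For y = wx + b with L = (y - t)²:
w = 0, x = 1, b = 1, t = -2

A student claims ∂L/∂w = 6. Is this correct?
Correct

y = (0)(1) + 1 = 1
∂L/∂y = 2(y - t) = 2(1 - -2) = 6
∂y/∂w = x = 1
∂L/∂w = 6 × 1 = 6

Claimed value: 6
Correct: The correct gradient is 6.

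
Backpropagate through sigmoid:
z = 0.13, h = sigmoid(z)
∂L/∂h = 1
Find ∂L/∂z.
∂L/∂z = 0.2489

σ(0.13) = 0.5325
σ'(0.13) = σ(0.13)(1 - σ(0.13)) = 0.5325 × 0.4675 = 0.2489
∂L/∂z = ∂L/∂h · σ'(z) = 1 × 0.2489 = 0.2489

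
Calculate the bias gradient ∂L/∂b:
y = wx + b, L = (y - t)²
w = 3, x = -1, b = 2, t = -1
∂L/∂b = 0

y = wx + b = (3)(-1) + 2 = -1
∂L/∂y = 2(y - t) = 2(-1 - -1) = 0
∂y/∂b = 1
∂L/∂b = ∂L/∂y · ∂y/∂b = 0 × 1 = 0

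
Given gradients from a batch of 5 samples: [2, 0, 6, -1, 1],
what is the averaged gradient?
Average gradient = 1.6

Average = (1/5)(2 + 0 + 6 + -1 + 1) = 8/5 = 1.6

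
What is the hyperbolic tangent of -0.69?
-0.598

tanh(-0.69) = (e^(-0.69) - e^(0.69))/(e^(-0.69) + e^(0.69)) = -0.598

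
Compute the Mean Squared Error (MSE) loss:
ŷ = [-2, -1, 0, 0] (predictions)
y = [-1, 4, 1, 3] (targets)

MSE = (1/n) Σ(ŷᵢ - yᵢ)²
MSE = 9

MSE = (1/4)((-2--1)² + (-1-4)² + (0-1)² + (0-3)²) = (1/4)(1 + 25 + 1 + 9) = 9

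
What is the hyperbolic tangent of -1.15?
-0.8178

tanh(-1.15) = (e^(-1.15) - e^(1.15))/(e^(-1.15) + e^(1.15)) = -0.8178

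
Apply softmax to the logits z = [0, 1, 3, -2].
p = [0.0418, 0.1135, 0.839, 0.0057]

exp(z) = [1, 2.718, 20.09, 0.1353]
Sum = 23.94
p = [0.0418, 0.1135, 0.839, 0.0057]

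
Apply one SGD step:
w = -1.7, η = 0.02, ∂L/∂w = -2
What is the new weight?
w_new = -1.66

w_new = w - η·∂L/∂w = -1.7 - 0.02×(-2) = -1.7 - (-0.04) = -1.66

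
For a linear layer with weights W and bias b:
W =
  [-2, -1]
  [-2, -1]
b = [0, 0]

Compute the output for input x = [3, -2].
y = [-4, -4]

Wx = [-2×3 + -1×-2, -2×3 + -1×-2]
   = [-4, -4]
y = Wx + b = [-4 + 0, -4 + 0] = [-4, -4]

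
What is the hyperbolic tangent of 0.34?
0.3275

tanh(0.34) = (e^(0.34) - e^(-0.34))/(e^(0.34) + e^(-0.34)) = 0.3275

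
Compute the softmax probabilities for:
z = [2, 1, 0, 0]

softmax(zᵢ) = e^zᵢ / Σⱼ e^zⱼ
p = [0.6103, 0.2245, 0.0826, 0.0826]

exp(z) = [7.389, 2.718, 1, 1]
Sum = 12.11
p = [0.6103, 0.2245, 0.0826, 0.0826]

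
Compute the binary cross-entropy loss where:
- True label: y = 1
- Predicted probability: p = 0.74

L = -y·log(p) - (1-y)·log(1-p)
L = 0.3011

L = -1·log(0.74) - 0·log(0.26) = -log(0.74) = 0.3011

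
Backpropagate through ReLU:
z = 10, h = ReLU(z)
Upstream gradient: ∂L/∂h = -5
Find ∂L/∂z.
∂L/∂z = -5

h = ReLU(10) = 10
Since z > 0: ∂h/∂z = 1
∂L/∂z = ∂L/∂h · ∂h/∂z = -5 × 1 = -5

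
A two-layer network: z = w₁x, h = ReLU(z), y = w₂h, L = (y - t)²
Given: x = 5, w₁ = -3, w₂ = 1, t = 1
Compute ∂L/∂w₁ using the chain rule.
∂L/∂w₁ = 0

Forward pass:
z = w₁x = -3×5 = -15
h = ReLU(-15) = 0
y = w₂h = 1×0 = 0

Backward pass:
∂L/∂y = 2(y - t) = 2(0 - 1) = -2
∂y/∂h = w₂ = 1
∂h/∂z = 0 (ReLU derivative)
∂z/∂w₁ = x = 5

∂L/∂w₁ = -2 × 1 × 0 × 5 = 0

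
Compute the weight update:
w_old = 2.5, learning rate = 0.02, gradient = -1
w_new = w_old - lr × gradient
w_new = 2.52

w_new = w - η·∂L/∂w = 2.5 - 0.02×(-1) = 2.5 - (-0.02) = 2.52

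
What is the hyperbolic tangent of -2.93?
-0.9943

tanh(-2.93) = (e^(-2.93) - e^(2.93))/(e^(-2.93) + e^(2.93)) = -0.9943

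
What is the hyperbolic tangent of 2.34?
0.9816

tanh(2.34) = (e^(2.34) - e^(-2.34))/(e^(2.34) + e^(-2.34)) = 0.9816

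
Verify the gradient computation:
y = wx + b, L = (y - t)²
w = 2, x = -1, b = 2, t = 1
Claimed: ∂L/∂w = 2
Correct

y = (2)(-1) + 2 = 0
∂L/∂y = 2(y - t) = 2(0 - 1) = -2
∂y/∂w = x = -1
∂L/∂w = -2 × -1 = 2

Claimed value: 2
Correct: The correct gradient is 2.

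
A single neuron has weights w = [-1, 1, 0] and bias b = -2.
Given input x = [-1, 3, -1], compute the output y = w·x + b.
y = 2

y = (-1)(-1) + (1)(3) + (0)(-1) + -2 = 2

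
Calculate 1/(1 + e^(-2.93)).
0.9493

sigmoid(2.93) = 1/(1 + e^(-2.93)) = 1/(1 + 0.0534) = 0.9493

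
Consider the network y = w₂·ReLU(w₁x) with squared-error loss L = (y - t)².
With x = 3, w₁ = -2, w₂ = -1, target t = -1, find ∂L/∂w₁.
∂L/∂w₁ = 0

Forward pass:
z = w₁x = -2×3 = -6
h = ReLU(-6) = 0
y = w₂h = -1×0 = 0

Backward pass:
∂L/∂y = 2(y - t) = 2(0 - -1) = 2
∂y/∂h = w₂ = -1
∂h/∂z = 0 (ReLU derivative)
∂z/∂w₁ = x = 3

∂L/∂w₁ = 2 × -1 × 0 × 3 = 0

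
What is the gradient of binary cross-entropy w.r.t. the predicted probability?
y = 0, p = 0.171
∂L/∂p = 1.206

∂L/∂p = -y/p + (1-y)/(1-p) = 0 + 1/0.829 = 1.206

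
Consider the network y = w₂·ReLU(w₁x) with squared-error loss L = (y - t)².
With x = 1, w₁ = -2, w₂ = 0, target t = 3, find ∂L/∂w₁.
∂L/∂w₁ = 0

Forward pass:
z = w₁x = -2×1 = -2
h = ReLU(-2) = 0
y = w₂h = 0×0 = 0

Backward pass:
∂L/∂y = 2(y - t) = 2(0 - 3) = -6
∂y/∂h = w₂ = 0
∂h/∂z = 0 (ReLU derivative)
∂z/∂w₁ = x = 1

∂L/∂w₁ = -6 × 0 × 0 × 1 = 0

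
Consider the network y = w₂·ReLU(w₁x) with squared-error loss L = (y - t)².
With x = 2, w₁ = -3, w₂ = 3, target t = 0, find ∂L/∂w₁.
∂L/∂w₁ = 0

Forward pass:
z = w₁x = -3×2 = -6
h = ReLU(-6) = 0
y = w₂h = 3×0 = 0

Backward pass:
∂L/∂y = 2(y - t) = 2(0 - 0) = 0
∂y/∂h = w₂ = 3
∂h/∂z = 0 (ReLU derivative)
∂z/∂w₁ = x = 2

∂L/∂w₁ = 0 × 3 × 0 × 2 = 0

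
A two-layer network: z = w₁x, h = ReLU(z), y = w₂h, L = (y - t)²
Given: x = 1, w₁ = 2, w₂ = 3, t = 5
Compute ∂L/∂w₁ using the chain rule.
∂L/∂w₁ = 6

Forward pass:
z = w₁x = 2×1 = 2
h = ReLU(2) = 2
y = w₂h = 3×2 = 6

Backward pass:
∂L/∂y = 2(y - t) = 2(6 - 5) = 2
∂y/∂h = w₂ = 3
∂h/∂z = 1 (ReLU derivative)
∂z/∂w₁ = x = 1

∂L/∂w₁ = 2 × 3 × 1 × 1 = 6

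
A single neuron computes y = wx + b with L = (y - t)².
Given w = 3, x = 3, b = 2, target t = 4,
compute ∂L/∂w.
∂L/∂w = 42

y = wx + b = (3)(3) + 2 = 11
∂L/∂y = 2(y - t) = 2(11 - 4) = 14
∂y/∂w = x = 3
∂L/∂w = ∂L/∂y · ∂y/∂w = 14 × 3 = 42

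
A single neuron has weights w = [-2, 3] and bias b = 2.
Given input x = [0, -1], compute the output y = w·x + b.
y = -1

y = (-2)(0) + (3)(-1) + 2 = -1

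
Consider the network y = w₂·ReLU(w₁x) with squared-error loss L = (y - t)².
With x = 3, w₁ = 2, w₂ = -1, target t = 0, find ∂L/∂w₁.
∂L/∂w₁ = 36

Forward pass:
z = w₁x = 2×3 = 6
h = ReLU(6) = 6
y = w₂h = -1×6 = -6

Backward pass:
∂L/∂y = 2(y - t) = 2(-6 - 0) = -12
∂y/∂h = w₂ = -1
∂h/∂z = 1 (ReLU derivative)
∂z/∂w₁ = x = 3

∂L/∂w₁ = -12 × -1 × 1 × 3 = 36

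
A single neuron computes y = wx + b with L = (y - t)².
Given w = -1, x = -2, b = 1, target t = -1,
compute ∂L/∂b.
∂L/∂b = 8

y = wx + b = (-1)(-2) + 1 = 3
∂L/∂y = 2(y - t) = 2(3 - -1) = 8
∂y/∂b = 1
∂L/∂b = ∂L/∂y · ∂y/∂b = 8 × 1 = 8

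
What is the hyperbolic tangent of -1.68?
-0.9329

tanh(-1.68) = (e^(-1.68) - e^(1.68))/(e^(-1.68) + e^(1.68)) = -0.9329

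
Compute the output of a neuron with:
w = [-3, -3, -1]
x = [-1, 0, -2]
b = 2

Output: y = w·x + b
y = 7

y = (-3)(-1) + (-3)(0) + (-1)(-2) + 2 = 7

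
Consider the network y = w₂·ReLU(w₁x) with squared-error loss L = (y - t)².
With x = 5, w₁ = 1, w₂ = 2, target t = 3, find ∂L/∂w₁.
∂L/∂w₁ = 140

Forward pass:
z = w₁x = 1×5 = 5
h = ReLU(5) = 5
y = w₂h = 2×5 = 10

Backward pass:
∂L/∂y = 2(y - t) = 2(10 - 3) = 14
∂y/∂h = w₂ = 2
∂h/∂z = 1 (ReLU derivative)
∂z/∂w₁ = x = 5

∂L/∂w₁ = 14 × 2 × 1 × 5 = 140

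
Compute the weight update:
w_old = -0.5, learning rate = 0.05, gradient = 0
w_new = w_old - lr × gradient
w_new = -0.5

w_new = w - η·∂L/∂w = -0.5 - 0.05×(0) = -0.5 - (0) = -0.5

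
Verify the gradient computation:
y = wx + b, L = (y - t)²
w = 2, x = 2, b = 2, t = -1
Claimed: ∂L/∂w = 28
Correct

y = (2)(2) + 2 = 6
∂L/∂y = 2(y - t) = 2(6 - -1) = 14
∂y/∂w = x = 2
∂L/∂w = 14 × 2 = 28

Claimed value: 28
Correct: The correct gradient is 28.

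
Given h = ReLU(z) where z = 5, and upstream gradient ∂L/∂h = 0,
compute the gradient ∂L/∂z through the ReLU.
∂L/∂z = 0

h = ReLU(5) = 5
Since z > 0: ∂h/∂z = 1
∂L/∂z = ∂L/∂h · ∂h/∂z = 0 × 1 = 0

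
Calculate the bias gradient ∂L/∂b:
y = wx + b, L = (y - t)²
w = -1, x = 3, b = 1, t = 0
∂L/∂b = -4

y = wx + b = (-1)(3) + 1 = -2
∂L/∂y = 2(y - t) = 2(-2 - 0) = -4
∂y/∂b = 1
∂L/∂b = ∂L/∂y · ∂y/∂b = -4 × 1 = -4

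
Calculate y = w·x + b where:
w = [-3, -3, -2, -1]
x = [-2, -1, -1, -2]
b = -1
y = 12

y = (-3)(-2) + (-3)(-1) + (-2)(-1) + (-1)(-2) + -1 = 12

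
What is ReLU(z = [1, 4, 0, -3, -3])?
h = [1, 4, 0, 0, 0]

ReLU applied element-wise: max(0,1)=1, max(0,4)=4, max(0,0)=0, max(0,-3)=0, max(0,-3)=0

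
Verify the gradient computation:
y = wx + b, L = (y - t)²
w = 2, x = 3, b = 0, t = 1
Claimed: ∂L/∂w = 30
Correct

y = (2)(3) + 0 = 6
∂L/∂y = 2(y - t) = 2(6 - 1) = 10
∂y/∂w = x = 3
∂L/∂w = 10 × 3 = 30

Claimed value: 30
Correct: The correct gradient is 30.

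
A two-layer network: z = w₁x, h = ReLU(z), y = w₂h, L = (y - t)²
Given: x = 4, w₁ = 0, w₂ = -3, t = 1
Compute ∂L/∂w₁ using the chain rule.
∂L/∂w₁ = 0

Forward pass:
z = w₁x = 0×4 = 0
h = ReLU(0) = 0
y = w₂h = -3×0 = 0

Backward pass:
∂L/∂y = 2(y - t) = 2(0 - 1) = -2
∂y/∂h = w₂ = -3
∂h/∂z = 0 (ReLU derivative)
∂z/∂w₁ = x = 4

∂L/∂w₁ = -2 × -3 × 0 × 4 = 0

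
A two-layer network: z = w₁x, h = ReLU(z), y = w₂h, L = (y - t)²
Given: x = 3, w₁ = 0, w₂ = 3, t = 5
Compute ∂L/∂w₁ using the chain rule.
∂L/∂w₁ = 0

Forward pass:
z = w₁x = 0×3 = 0
h = ReLU(0) = 0
y = w₂h = 3×0 = 0

Backward pass:
∂L/∂y = 2(y - t) = 2(0 - 5) = -10
∂y/∂h = w₂ = 3
∂h/∂z = 0 (ReLU derivative)
∂z/∂w₁ = x = 3

∂L/∂w₁ = -10 × 3 × 0 × 3 = 0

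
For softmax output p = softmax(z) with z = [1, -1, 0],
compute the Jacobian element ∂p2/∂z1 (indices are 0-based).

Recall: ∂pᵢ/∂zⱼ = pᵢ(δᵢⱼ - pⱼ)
∂p2/∂z1 = -0.02203

p = softmax(z) = [0.6652, 0.09003, 0.2447]
p2 = 0.2447, p1 = 0.09003

∂p2/∂z1 = -p2 × p1 = -0.2447 × 0.09003 = -0.02203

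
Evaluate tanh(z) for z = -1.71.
-0.9366

tanh(-1.71) = (e^(-1.71) - e^(1.71))/(e^(-1.71) + e^(1.71)) = -0.9366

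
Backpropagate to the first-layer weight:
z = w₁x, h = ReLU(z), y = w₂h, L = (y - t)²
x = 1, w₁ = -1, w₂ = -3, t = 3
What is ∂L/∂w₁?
∂L/∂w₁ = 0

Forward pass:
z = w₁x = -1×1 = -1
h = ReLU(-1) = 0
y = w₂h = -3×0 = 0

Backward pass:
∂L/∂y = 2(y - t) = 2(0 - 3) = -6
∂y/∂h = w₂ = -3
∂h/∂z = 0 (ReLU derivative)
∂z/∂w₁ = x = 1

∂L/∂w₁ = -6 × -3 × 0 × 1 = 0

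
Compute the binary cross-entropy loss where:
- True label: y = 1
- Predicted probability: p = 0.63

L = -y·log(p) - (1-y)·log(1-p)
L = 0.462

L = -1·log(0.63) - 0·log(0.37) = -log(0.63) = 0.462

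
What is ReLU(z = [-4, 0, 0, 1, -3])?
h = [0, 0, 0, 1, 0]

ReLU applied element-wise: max(0,-4)=0, max(0,0)=0, max(0,0)=0, max(0,1)=1, max(0,-3)=0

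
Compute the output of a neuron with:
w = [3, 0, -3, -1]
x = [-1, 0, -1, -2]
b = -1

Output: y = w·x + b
y = 1

y = (3)(-1) + (0)(0) + (-3)(-1) + (-1)(-2) + -1 = 1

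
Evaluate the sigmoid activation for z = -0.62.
0.3498

sigmoid(-0.62) = 1/(1 + e^(0.62)) = 1/(1 + 1.859) = 0.3498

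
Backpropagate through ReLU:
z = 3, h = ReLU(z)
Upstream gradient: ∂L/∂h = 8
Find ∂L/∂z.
∂L/∂z = 8

h = ReLU(3) = 3
Since z > 0: ∂h/∂z = 1
∂L/∂z = ∂L/∂h · ∂h/∂z = 8 × 1 = 8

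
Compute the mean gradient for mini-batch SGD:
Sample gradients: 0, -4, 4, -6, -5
Average gradient = -2.2

Average = (1/5)(0 + -4 + 4 + -6 + -5) = -11/5 = -2.2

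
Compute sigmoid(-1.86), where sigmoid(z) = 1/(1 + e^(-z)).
0.1347

sigmoid(-1.86) = 1/(1 + e^(1.86)) = 1/(1 + 6.424) = 0.1347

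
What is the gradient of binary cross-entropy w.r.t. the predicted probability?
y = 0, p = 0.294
∂L/∂p = 1.416

∂L/∂p = -y/p + (1-y)/(1-p) = 0 + 1/0.706 = 1.416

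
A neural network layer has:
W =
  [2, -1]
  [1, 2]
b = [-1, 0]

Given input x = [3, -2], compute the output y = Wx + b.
y = [7, -1]

Wx = [2×3 + -1×-2, 1×3 + 2×-2]
   = [8, -1]
y = Wx + b = [8 + -1, -1 + 0] = [7, -1]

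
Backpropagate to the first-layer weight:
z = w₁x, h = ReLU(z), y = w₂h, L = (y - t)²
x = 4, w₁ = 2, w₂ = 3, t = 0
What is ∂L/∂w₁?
∂L/∂w₁ = 576

Forward pass:
z = w₁x = 2×4 = 8
h = ReLU(8) = 8
y = w₂h = 3×8 = 24

Backward pass:
∂L/∂y = 2(y - t) = 2(24 - 0) = 48
∂y/∂h = w₂ = 3
∂h/∂z = 1 (ReLU derivative)
∂z/∂w₁ = x = 4

∂L/∂w₁ = 48 × 3 × 1 × 4 = 576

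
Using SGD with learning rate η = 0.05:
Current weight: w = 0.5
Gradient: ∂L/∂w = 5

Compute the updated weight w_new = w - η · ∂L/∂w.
w_new = 0.25

w_new = w - η·∂L/∂w = 0.5 - 0.05×(5) = 0.5 - (0.25) = 0.25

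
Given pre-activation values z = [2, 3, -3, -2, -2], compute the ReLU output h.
h = [2, 3, 0, 0, 0]

ReLU applied element-wise: max(0,2)=2, max(0,3)=3, max(0,-3)=0, max(0,-2)=0, max(0,-2)=0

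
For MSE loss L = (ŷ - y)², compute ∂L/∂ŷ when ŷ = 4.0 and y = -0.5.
∂L/∂ŷ = 9.0

∂L/∂ŷ = 2(ŷ - y) = 2(4.0 - -0.5) = 2(4.5) = 9.0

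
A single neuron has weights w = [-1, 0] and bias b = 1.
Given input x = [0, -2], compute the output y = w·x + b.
y = 1

y = (-1)(0) + (0)(-2) + 1 = 1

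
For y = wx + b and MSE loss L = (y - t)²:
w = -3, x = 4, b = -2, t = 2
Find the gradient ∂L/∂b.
∂L/∂b = -32

y = wx + b = (-3)(4) + -2 = -14
∂L/∂y = 2(y - t) = 2(-14 - 2) = -32
∂y/∂b = 1
∂L/∂b = ∂L/∂y · ∂y/∂b = -32 × 1 = -32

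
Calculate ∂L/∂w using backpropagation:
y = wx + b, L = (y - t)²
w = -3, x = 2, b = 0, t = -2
∂L/∂w = -16

y = wx + b = (-3)(2) + 0 = -6
∂L/∂y = 2(y - t) = 2(-6 - -2) = -8
∂y/∂w = x = 2
∂L/∂w = ∂L/∂y · ∂y/∂w = -8 × 2 = -16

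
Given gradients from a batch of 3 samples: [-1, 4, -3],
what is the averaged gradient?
Average gradient = 0

Average = (1/3)(-1 + 4 + -3) = 0/3 = 0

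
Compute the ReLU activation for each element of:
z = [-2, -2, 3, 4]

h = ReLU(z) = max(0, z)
h = [0, 0, 3, 4]

ReLU applied element-wise: max(0,-2)=0, max(0,-2)=0, max(0,3)=3, max(0,4)=4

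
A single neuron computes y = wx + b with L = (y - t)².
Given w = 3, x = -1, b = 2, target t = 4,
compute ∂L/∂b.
∂L/∂b = -10

y = wx + b = (3)(-1) + 2 = -1
∂L/∂y = 2(y - t) = 2(-1 - 4) = -10
∂y/∂b = 1
∂L/∂b = ∂L/∂y · ∂y/∂b = -10 × 1 = -10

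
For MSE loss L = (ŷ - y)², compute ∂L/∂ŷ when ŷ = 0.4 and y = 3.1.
∂L/∂ŷ = -5.4

∂L/∂ŷ = 2(ŷ - y) = 2(0.4 - 3.1) = 2(-2.7) = -5.4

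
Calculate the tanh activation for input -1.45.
-0.8957

tanh(-1.45) = (e^(-1.45) - e^(1.45))/(e^(-1.45) + e^(1.45)) = -0.8957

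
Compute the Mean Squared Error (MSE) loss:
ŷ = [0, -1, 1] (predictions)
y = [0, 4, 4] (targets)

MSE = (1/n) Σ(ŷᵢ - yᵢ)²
MSE = 11.33

MSE = (1/3)((0-0)² + (-1-4)² + (1-4)²) = (1/3)(0 + 25 + 9) = 11.33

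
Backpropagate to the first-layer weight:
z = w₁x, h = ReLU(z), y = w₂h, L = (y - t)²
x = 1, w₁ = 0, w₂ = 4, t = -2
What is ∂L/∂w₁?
∂L/∂w₁ = 0

Forward pass:
z = w₁x = 0×1 = 0
h = ReLU(0) = 0
y = w₂h = 4×0 = 0

Backward pass:
∂L/∂y = 2(y - t) = 2(0 - -2) = 4
∂y/∂h = w₂ = 4
∂h/∂z = 0 (ReLU derivative)
∂z/∂w₁ = x = 1

∂L/∂w₁ = 4 × 4 × 0 × 1 = 0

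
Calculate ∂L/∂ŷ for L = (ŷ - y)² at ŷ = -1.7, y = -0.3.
∂L/∂ŷ = -2.8

∂L/∂ŷ = 2(ŷ - y) = 2(-1.7 - -0.3) = 2(-1.4) = -2.8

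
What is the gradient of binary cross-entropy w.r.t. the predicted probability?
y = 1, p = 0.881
∂L/∂p = -1.135

∂L/∂p = -y/p + (1-y)/(1-p) = -1/0.881 + 0 = -1.135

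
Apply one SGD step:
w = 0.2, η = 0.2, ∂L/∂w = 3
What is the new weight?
w_new = -0.4

w_new = w - η·∂L/∂w = 0.2 - 0.2×(3) = 0.2 - (0.6) = -0.4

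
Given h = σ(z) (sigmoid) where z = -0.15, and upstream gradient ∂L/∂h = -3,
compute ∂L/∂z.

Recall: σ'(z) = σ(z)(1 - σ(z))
∂L/∂z = -0.7458

σ(-0.15) = 0.4626
σ'(-0.15) = σ(-0.15)(1 - σ(-0.15)) = 0.4626 × 0.5374 = 0.2486
∂L/∂z = ∂L/∂h · σ'(z) = -3 × 0.2486 = -0.7458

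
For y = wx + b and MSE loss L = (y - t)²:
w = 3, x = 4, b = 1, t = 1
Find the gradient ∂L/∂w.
∂L/∂w = 96

y = wx + b = (3)(4) + 1 = 13
∂L/∂y = 2(y - t) = 2(13 - 1) = 24
∂y/∂w = x = 4
∂L/∂w = ∂L/∂y · ∂y/∂w = 24 × 4 = 96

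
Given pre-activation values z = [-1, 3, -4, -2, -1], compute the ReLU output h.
h = [0, 3, 0, 0, 0]

ReLU applied element-wise: max(0,-1)=0, max(0,3)=3, max(0,-4)=0, max(0,-2)=0, max(0,-1)=0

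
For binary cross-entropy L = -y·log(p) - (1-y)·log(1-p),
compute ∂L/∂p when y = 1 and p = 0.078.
∂L/∂p = -12.82

∂L/∂p = -y/p + (1-y)/(1-p) = -1/0.078 + 0 = -12.82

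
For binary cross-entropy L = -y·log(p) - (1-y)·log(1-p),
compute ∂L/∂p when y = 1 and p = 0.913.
∂L/∂p = -1.095

∂L/∂p = -y/p + (1-y)/(1-p) = -1/0.913 + 0 = -1.095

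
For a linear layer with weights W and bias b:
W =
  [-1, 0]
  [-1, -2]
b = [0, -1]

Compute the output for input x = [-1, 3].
y = [1, -6]

Wx = [-1×-1 + 0×3, -1×-1 + -2×3]
   = [1, -5]
y = Wx + b = [1 + 0, -5 + -1] = [1, -6]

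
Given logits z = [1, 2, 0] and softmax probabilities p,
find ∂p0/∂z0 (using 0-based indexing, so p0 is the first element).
∂p0/∂z0 = 0.1848

p = softmax(z) = [0.2447, 0.6652, 0.09003]
p0 = 0.2447

∂p0/∂z0 = p0(1 - p0) = 0.2447 × (1 - 0.2447) = 0.1848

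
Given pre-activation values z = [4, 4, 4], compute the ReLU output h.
h = [4, 4, 4]

ReLU applied element-wise: max(0,4)=4, max(0,4)=4, max(0,4)=4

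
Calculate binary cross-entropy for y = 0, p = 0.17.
L = 0.1863

L = -0·log(0.17) - 1·log(0.83) = -log(0.83) = 0.1863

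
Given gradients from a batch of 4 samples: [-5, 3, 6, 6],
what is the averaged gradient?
Average gradient = 2.5

Average = (1/4)(-5 + 3 + 6 + 6) = 10/4 = 2.5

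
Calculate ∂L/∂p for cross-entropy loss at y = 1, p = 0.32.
∂L/∂p = -3.125

∂L/∂p = -y/p + (1-y)/(1-p) = -1/0.32 + 0 = -3.125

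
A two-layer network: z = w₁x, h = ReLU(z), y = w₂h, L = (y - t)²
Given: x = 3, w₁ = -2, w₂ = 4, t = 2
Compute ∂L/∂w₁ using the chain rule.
∂L/∂w₁ = 0

Forward pass:
z = w₁x = -2×3 = -6
h = ReLU(-6) = 0
y = w₂h = 4×0 = 0

Backward pass:
∂L/∂y = 2(y - t) = 2(0 - 2) = -4
∂y/∂h = w₂ = 4
∂h/∂z = 0 (ReLU derivative)
∂z/∂w₁ = x = 3

∂L/∂w₁ = -4 × 4 × 0 × 3 = 0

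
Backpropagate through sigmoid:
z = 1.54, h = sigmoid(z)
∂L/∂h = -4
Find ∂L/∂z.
∂L/∂z = -0.5815

σ(1.54) = 0.8235
σ'(1.54) = σ(1.54)(1 - σ(1.54)) = 0.8235 × 0.1765 = 0.1454
∂L/∂z = ∂L/∂h · σ'(z) = -4 × 0.1454 = -0.5815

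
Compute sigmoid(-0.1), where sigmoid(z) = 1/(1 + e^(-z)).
0.475

sigmoid(-0.1) = 1/(1 + e^(0.1)) = 1/(1 + 1.105) = 0.475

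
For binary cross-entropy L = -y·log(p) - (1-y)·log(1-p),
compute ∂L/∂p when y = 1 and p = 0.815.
∂L/∂p = -1.227

∂L/∂p = -y/p + (1-y)/(1-p) = -1/0.815 + 0 = -1.227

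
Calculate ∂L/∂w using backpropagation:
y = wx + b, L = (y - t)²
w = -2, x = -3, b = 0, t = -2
∂L/∂w = -48

y = wx + b = (-2)(-3) + 0 = 6
∂L/∂y = 2(y - t) = 2(6 - -2) = 16
∂y/∂w = x = -3
∂L/∂w = ∂L/∂y · ∂y/∂w = 16 × -3 = -48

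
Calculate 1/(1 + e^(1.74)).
0.1493

sigmoid(-1.74) = 1/(1 + e^(1.74)) = 1/(1 + 5.697) = 0.1493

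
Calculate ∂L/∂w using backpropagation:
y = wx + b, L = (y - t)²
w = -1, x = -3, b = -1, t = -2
∂L/∂w = -24

y = wx + b = (-1)(-3) + -1 = 2
∂L/∂y = 2(y - t) = 2(2 - -2) = 8
∂y/∂w = x = -3
∂L/∂w = ∂L/∂y · ∂y/∂w = 8 × -3 = -24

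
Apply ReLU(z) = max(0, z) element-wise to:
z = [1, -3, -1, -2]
h = [1, 0, 0, 0]

ReLU applied element-wise: max(0,1)=1, max(0,-3)=0, max(0,-1)=0, max(0,-2)=0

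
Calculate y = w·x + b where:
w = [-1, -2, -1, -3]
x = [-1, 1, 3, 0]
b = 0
y = -4

y = (-1)(-1) + (-2)(1) + (-1)(3) + (-3)(0) + 0 = -4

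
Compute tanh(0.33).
0.3185

tanh(0.33) = (e^(0.33) - e^(-0.33))/(e^(0.33) + e^(-0.33)) = 0.3185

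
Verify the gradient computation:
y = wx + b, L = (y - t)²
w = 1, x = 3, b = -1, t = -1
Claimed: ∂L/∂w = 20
Incorrect

y = (1)(3) + -1 = 2
∂L/∂y = 2(y - t) = 2(2 - -1) = 6
∂y/∂w = x = 3
∂L/∂w = 6 × 3 = 18

Claimed value: 20
Incorrect: The correct gradient is 18.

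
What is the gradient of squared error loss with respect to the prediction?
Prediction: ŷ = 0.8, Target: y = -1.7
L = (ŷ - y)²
∂L/∂ŷ = 5.0

∂L/∂ŷ = 2(ŷ - y) = 2(0.8 - -1.7) = 2(2.5) = 5.0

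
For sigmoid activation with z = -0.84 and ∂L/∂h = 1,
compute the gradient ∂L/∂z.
∂L/∂z = 0.2106

σ(-0.84) = 0.3015
σ'(-0.84) = σ(-0.84)(1 - σ(-0.84)) = 0.3015 × 0.6985 = 0.2106
∂L/∂z = ∂L/∂h · σ'(z) = 1 × 0.2106 = 0.2106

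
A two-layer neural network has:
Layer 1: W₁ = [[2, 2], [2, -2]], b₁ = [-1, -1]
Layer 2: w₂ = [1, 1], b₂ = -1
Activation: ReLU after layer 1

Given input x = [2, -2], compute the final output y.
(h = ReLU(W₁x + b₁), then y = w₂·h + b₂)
y = 6

Layer 1 pre-activation: z₁ = [-1, 7]
After ReLU: h = [0, 7]
Layer 2 output: y = 1×0 + 1×7 + -1 = 6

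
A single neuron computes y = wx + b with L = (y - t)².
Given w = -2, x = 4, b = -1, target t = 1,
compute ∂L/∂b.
∂L/∂b = -20

y = wx + b = (-2)(4) + -1 = -9
∂L/∂y = 2(y - t) = 2(-9 - 1) = -20
∂y/∂b = 1
∂L/∂b = ∂L/∂y · ∂y/∂b = -20 × 1 = -20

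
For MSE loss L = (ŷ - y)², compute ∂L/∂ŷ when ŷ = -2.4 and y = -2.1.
∂L/∂ŷ = -0.6

∂L/∂ŷ = 2(ŷ - y) = 2(-2.4 - -2.1) = 2(-0.3) = -0.6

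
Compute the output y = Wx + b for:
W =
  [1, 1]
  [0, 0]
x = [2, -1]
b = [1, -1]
y = [2, -1]

Wx = [1×2 + 1×-1, 0×2 + 0×-1]
   = [1, 0]
y = Wx + b = [1 + 1, 0 + -1] = [2, -1]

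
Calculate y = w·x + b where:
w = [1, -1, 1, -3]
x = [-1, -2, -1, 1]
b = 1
y = -2

y = (1)(-1) + (-1)(-2) + (1)(-1) + (-3)(1) + 1 = -2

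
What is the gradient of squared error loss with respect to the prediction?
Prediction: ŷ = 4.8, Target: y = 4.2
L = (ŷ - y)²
∂L/∂ŷ = 1.2

∂L/∂ŷ = 2(ŷ - y) = 2(4.8 - 4.2) = 2(0.6) = 1.2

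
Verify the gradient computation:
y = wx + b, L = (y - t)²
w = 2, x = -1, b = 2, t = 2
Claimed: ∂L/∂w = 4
Correct

y = (2)(-1) + 2 = 0
∂L/∂y = 2(y - t) = 2(0 - 2) = -4
∂y/∂w = x = -1
∂L/∂w = -4 × -1 = 4

Claimed value: 4
Correct: The correct gradient is 4.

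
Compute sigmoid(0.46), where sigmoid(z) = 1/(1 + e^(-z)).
0.613

sigmoid(0.46) = 1/(1 + e^(-0.46)) = 1/(1 + 0.6313) = 0.613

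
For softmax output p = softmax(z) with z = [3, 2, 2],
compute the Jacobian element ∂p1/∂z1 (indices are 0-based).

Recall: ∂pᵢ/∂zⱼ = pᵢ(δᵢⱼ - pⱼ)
∂p1/∂z1 = 0.167

p = softmax(z) = [0.5761, 0.2119, 0.2119]
p1 = 0.2119

∂p1/∂z1 = p1(1 - p1) = 0.2119 × (1 - 0.2119) = 0.167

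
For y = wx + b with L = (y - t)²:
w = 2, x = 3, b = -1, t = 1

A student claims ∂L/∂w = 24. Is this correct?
Correct

y = (2)(3) + -1 = 5
∂L/∂y = 2(y - t) = 2(5 - 1) = 8
∂y/∂w = x = 3
∂L/∂w = 8 × 3 = 24

Claimed value: 24
Correct: The correct gradient is 24.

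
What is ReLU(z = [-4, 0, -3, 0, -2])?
h = [0, 0, 0, 0, 0]

ReLU applied element-wise: max(0,-4)=0, max(0,0)=0, max(0,-3)=0, max(0,0)=0, max(0,-2)=0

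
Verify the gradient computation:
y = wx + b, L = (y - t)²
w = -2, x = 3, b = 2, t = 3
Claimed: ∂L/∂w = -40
Incorrect

y = (-2)(3) + 2 = -4
∂L/∂y = 2(y - t) = 2(-4 - 3) = -14
∂y/∂w = x = 3
∂L/∂w = -14 × 3 = -42

Claimed value: -40
Incorrect: The correct gradient is -42.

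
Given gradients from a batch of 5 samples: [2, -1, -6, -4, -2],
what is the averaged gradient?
Average gradient = -2.2

Average = (1/5)(2 + -1 + -6 + -4 + -2) = -11/5 = -2.2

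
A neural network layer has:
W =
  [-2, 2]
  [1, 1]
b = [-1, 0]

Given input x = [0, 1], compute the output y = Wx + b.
y = [1, 1]

Wx = [-2×0 + 2×1, 1×0 + 1×1]
   = [2, 1]
y = Wx + b = [2 + -1, 1 + 0] = [1, 1]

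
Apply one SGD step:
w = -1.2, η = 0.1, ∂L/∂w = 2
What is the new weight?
w_new = -1.4

w_new = w - η·∂L/∂w = -1.2 - 0.1×(2) = -1.2 - (0.2) = -1.4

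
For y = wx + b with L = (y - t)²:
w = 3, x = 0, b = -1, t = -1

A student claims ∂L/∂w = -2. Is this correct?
Incorrect

y = (3)(0) + -1 = -1
∂L/∂y = 2(y - t) = 2(-1 - -1) = 0
∂y/∂w = x = 0
∂L/∂w = 0 × 0 = 0

Claimed value: -2
Incorrect: The correct gradient is 0.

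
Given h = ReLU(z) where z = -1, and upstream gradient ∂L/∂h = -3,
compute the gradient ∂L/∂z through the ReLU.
∂L/∂z = 0

h = ReLU(-1) = 0
Since z < 0: ∂h/∂z = 0
∂L/∂z = ∂L/∂h · ∂h/∂z = -3 × 0 = 0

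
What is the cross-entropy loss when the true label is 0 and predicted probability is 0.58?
L = 0.8675

L = -0·log(0.58) - 1·log(0.42) = -log(0.42) = 0.8675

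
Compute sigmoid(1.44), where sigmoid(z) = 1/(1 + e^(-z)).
0.8085

sigmoid(1.44) = 1/(1 + e^(-1.44)) = 1/(1 + 0.2369) = 0.8085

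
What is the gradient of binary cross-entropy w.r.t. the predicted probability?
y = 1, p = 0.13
∂L/∂p = -7.692

∂L/∂p = -y/p + (1-y)/(1-p) = -1/0.13 + 0 = -7.692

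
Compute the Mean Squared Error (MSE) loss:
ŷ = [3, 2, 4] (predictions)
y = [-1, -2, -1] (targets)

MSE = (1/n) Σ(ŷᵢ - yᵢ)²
MSE = 19

MSE = (1/3)((3--1)² + (2--2)² + (4--1)²) = (1/3)(16 + 16 + 25) = 19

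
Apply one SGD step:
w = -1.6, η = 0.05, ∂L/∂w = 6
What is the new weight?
w_new = -1.9

w_new = w - η·∂L/∂w = -1.6 - 0.05×(6) = -1.6 - (0.3) = -1.9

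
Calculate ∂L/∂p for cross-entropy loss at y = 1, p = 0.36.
∂L/∂p = -2.778

∂L/∂p = -y/p + (1-y)/(1-p) = -1/0.36 + 0 = -2.778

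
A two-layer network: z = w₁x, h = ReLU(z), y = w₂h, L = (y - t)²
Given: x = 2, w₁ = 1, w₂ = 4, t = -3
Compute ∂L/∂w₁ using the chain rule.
∂L/∂w₁ = 176

Forward pass:
z = w₁x = 1×2 = 2
h = ReLU(2) = 2
y = w₂h = 4×2 = 8

Backward pass:
∂L/∂y = 2(y - t) = 2(8 - -3) = 22
∂y/∂h = w₂ = 4
∂h/∂z = 1 (ReLU derivative)
∂z/∂w₁ = x = 2

∂L/∂w₁ = 22 × 4 × 1 × 2 = 176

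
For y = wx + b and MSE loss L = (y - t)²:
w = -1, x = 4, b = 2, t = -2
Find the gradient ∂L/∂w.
∂L/∂w = 0

y = wx + b = (-1)(4) + 2 = -2
∂L/∂y = 2(y - t) = 2(-2 - -2) = 0
∂y/∂w = x = 4
∂L/∂w = ∂L/∂y · ∂y/∂w = 0 × 4 = 0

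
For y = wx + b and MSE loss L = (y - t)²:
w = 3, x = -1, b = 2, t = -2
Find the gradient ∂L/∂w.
∂L/∂w = -2

y = wx + b = (3)(-1) + 2 = -1
∂L/∂y = 2(y - t) = 2(-1 - -2) = 2
∂y/∂w = x = -1
∂L/∂w = ∂L/∂y · ∂y/∂w = 2 × -1 = -2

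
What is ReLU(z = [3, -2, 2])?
h = [3, 0, 2]

ReLU applied element-wise: max(0,3)=3, max(0,-2)=0, max(0,2)=2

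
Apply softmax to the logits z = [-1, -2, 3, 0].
p = [0.017, 0.0063, 0.9304, 0.0463]

exp(z) = [0.3679, 0.1353, 20.09, 1]
Sum = 21.59
p = [0.017, 0.0063, 0.9304, 0.0463]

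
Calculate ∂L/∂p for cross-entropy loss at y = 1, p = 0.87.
∂L/∂p = -1.149

∂L/∂p = -y/p + (1-y)/(1-p) = -1/0.87 + 0 = -1.149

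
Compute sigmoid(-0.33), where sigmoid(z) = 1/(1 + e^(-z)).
0.4182

sigmoid(-0.33) = 1/(1 + e^(0.33)) = 1/(1 + 1.391) = 0.4182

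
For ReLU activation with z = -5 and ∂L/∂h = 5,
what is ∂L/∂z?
∂L/∂z = 0

h = ReLU(-5) = 0
Since z < 0: ∂h/∂z = 0
∂L/∂z = ∂L/∂h · ∂h/∂z = 5 × 0 = 0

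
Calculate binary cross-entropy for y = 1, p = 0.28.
L = 1.273

L = -1·log(0.28) - 0·log(0.72) = -log(0.28) = 1.273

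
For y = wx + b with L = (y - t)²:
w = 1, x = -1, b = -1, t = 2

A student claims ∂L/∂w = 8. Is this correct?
Correct

y = (1)(-1) + -1 = -2
∂L/∂y = 2(y - t) = 2(-2 - 2) = -8
∂y/∂w = x = -1
∂L/∂w = -8 × -1 = 8

Claimed value: 8
Correct: The correct gradient is 8.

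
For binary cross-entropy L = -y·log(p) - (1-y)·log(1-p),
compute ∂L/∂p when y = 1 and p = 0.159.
∂L/∂p = -6.289

∂L/∂p = -y/p + (1-y)/(1-p) = -1/0.159 + 0 = -6.289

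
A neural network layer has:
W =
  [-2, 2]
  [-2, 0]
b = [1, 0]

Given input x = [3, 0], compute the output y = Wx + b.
y = [-5, -6]

Wx = [-2×3 + 2×0, -2×3 + 0×0]
   = [-6, -6]
y = Wx + b = [-6 + 1, -6 + 0] = [-5, -6]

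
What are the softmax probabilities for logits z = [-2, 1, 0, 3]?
p = [0.0057, 0.1135, 0.0418, 0.839]

exp(z) = [0.1353, 2.718, 1, 20.09]
Sum = 23.94
p = [0.0057, 0.1135, 0.0418, 0.839]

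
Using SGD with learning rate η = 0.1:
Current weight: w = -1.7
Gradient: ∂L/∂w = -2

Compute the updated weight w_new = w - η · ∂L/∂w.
w_new = -1.5

w_new = w - η·∂L/∂w = -1.7 - 0.1×(-2) = -1.7 - (-0.2) = -1.5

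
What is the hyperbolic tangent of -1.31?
-0.8643

tanh(-1.31) = (e^(-1.31) - e^(1.31))/(e^(-1.31) + e^(1.31)) = -0.8643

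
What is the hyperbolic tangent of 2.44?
0.9849

tanh(2.44) = (e^(2.44) - e^(-2.44))/(e^(2.44) + e^(-2.44)) = 0.9849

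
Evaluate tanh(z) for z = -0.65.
-0.5717

tanh(-0.65) = (e^(-0.65) - e^(0.65))/(e^(-0.65) + e^(0.65)) = -0.5717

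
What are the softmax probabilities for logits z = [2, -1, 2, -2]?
p = [0.4835, 0.0241, 0.4835, 0.0089]

exp(z) = [7.389, 0.3679, 7.389, 0.1353]
Sum = 15.28
p = [0.4835, 0.0241, 0.4835, 0.0089]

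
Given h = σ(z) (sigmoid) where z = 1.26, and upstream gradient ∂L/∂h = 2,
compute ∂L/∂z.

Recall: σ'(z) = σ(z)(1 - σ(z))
∂L/∂z = 0.3443

σ(1.26) = 0.779
σ'(1.26) = σ(1.26)(1 - σ(1.26)) = 0.779 × 0.221 = 0.1721
∂L/∂z = ∂L/∂h · σ'(z) = 2 × 0.1721 = 0.3443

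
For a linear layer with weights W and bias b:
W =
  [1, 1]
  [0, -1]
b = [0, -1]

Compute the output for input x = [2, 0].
y = [2, -1]

Wx = [1×2 + 1×0, 0×2 + -1×0]
   = [2, 0]
y = Wx + b = [2 + 0, 0 + -1] = [2, -1]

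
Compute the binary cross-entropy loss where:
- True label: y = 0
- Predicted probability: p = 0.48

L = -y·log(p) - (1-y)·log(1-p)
L = 0.6539

L = -0·log(0.48) - 1·log(0.52) = -log(0.52) = 0.6539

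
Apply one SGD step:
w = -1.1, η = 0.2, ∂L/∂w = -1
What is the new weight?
w_new = -0.9

w_new = w - η·∂L/∂w = -1.1 - 0.2×(-1) = -1.1 - (-0.2) = -0.9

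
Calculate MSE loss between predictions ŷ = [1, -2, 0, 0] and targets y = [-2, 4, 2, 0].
MSE = 12.25

MSE = (1/4)((1--2)² + (-2-4)² + (0-2)² + (0-0)²) = (1/4)(9 + 36 + 4 + 0) = 12.25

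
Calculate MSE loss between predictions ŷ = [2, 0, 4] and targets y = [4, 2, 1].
MSE = 5.667

MSE = (1/3)((2-4)² + (0-2)² + (4-1)²) = (1/3)(4 + 4 + 9) = 5.667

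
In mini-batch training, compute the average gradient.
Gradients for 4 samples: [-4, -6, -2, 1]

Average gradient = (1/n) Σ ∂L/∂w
Average gradient = -2.75

Average = (1/4)(-4 + -6 + -2 + 1) = -11/4 = -2.75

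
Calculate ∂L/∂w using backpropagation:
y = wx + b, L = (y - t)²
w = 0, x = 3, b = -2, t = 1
∂L/∂w = -18

y = wx + b = (0)(3) + -2 = -2
∂L/∂y = 2(y - t) = 2(-2 - 1) = -6
∂y/∂w = x = 3
∂L/∂w = ∂L/∂y · ∂y/∂w = -6 × 3 = -18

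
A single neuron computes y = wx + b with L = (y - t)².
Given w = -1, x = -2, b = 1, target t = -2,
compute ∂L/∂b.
∂L/∂b = 10

y = wx + b = (-1)(-2) + 1 = 3
∂L/∂y = 2(y - t) = 2(3 - -2) = 10
∂y/∂b = 1
∂L/∂b = ∂L/∂y · ∂y/∂b = 10 × 1 = 10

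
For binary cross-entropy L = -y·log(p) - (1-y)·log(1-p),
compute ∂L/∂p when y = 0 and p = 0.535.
∂L/∂p = 2.151

∂L/∂p = -y/p + (1-y)/(1-p) = 0 + 1/0.465 = 2.151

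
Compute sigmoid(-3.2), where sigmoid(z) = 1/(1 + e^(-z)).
0.03917

sigmoid(-3.2) = 1/(1 + e^(3.2)) = 1/(1 + 24.53) = 0.03917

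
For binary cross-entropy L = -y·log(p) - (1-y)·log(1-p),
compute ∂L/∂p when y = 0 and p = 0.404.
∂L/∂p = 1.678

∂L/∂p = -y/p + (1-y)/(1-p) = 0 + 1/0.596 = 1.678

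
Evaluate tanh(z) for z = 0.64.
0.5649

tanh(0.64) = (e^(0.64) - e^(-0.64))/(e^(0.64) + e^(-0.64)) = 0.5649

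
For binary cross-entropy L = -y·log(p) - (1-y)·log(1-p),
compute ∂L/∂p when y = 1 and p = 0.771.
∂L/∂p = -1.297

∂L/∂p = -y/p + (1-y)/(1-p) = -1/0.771 + 0 = -1.297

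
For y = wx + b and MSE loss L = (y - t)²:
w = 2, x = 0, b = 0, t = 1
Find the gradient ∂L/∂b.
∂L/∂b = -2

y = wx + b = (2)(0) + 0 = 0
∂L/∂y = 2(y - t) = 2(0 - 1) = -2
∂y/∂b = 1
∂L/∂b = ∂L/∂y · ∂y/∂b = -2 × 1 = -2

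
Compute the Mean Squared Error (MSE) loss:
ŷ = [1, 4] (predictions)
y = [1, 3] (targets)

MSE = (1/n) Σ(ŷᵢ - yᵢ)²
MSE = 0.5

MSE = (1/2)((1-1)² + (4-3)²) = (1/2)(0 + 1) = 0.5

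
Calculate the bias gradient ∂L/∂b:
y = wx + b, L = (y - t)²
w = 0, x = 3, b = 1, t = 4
∂L/∂b = -6

y = wx + b = (0)(3) + 1 = 1
∂L/∂y = 2(y - t) = 2(1 - 4) = -6
∂y/∂b = 1
∂L/∂b = ∂L/∂y · ∂y/∂b = -6 × 1 = -6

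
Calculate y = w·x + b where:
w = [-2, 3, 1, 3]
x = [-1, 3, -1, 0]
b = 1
y = 11

y = (-2)(-1) + (3)(3) + (1)(-1) + (3)(0) + 1 = 11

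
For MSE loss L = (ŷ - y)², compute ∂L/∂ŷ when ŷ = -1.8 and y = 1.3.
∂L/∂ŷ = -6.2

∂L/∂ŷ = 2(ŷ - y) = 2(-1.8 - 1.3) = 2(-3.1) = -6.2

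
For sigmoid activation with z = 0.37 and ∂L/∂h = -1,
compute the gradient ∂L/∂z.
∂L/∂z = -0.2416

σ(0.37) = 0.5915
σ'(0.37) = σ(0.37)(1 - σ(0.37)) = 0.5915 × 0.4085 = 0.2416
∂L/∂z = ∂L/∂h · σ'(z) = -1 × 0.2416 = -0.2416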